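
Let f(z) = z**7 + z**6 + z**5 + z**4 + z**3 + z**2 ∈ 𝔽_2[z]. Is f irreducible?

No

Check for roots in 𝔽_2: f(0) = 0 → root; f(1) = 0 → root.
f(0) = 0, so (z) divides f(z); f is reducible.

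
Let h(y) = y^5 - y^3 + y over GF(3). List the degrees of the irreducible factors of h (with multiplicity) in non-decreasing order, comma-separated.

1, 2, 2

Roots in GF(3): h(0) = 0 → root; h(1) = 1; h(2) = 2.
Linear factors from roots: (y).
Complete factorization: h(y) = (y)·(y^2 + 1)^2.
Factor degrees with multiplicity: 1 + 2 + 2 = 5.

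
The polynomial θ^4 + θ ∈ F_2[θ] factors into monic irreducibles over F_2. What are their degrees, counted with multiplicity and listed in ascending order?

1, 1, 2

Write g(θ) = θ^4 + θ.
Roots in F_2: g(0) = 0 → root; g(1) = 0 → root.
Linear factors from roots: (θ), (θ + 1).
Complete factorization: g(θ) = (θ)·(θ + 1)·(θ^2 + θ + 1).
Factor degrees with multiplicity: 1 + 1 + 2 = 4.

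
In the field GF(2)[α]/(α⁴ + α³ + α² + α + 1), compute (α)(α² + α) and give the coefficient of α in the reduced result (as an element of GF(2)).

0

Multiply in GF(2)[α]: (α)·(α² + α) = α³ + α².
Reduced: α³ + α².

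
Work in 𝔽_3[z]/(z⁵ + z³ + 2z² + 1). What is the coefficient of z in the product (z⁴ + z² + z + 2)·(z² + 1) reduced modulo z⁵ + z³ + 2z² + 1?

0

Multiply in 𝔽_3[z]: (z⁴ + z² + z + 2)·(z² + 1) = z⁶ + 2z⁴ + z³ + z + 2.
Reduce using z⁵ ≡ 2z³ + z² + 2 (mod z⁵ + z³ + 2z² + 1).
Reduced: z⁴ + 2z³ + 2.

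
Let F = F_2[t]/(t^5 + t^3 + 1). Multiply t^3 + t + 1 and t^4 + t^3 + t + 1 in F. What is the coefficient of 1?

1

Multiply in F_2[t]: (t^3 + t + 1)·(t^4 + t^3 + t + 1) = t^7 + t^6 + t^5 + t^4 + t^2 + 1.
Reduce using t^5 ≡ t^3 + 1 (mod t^5 + t^3 + 1).
Reduced: t + 1.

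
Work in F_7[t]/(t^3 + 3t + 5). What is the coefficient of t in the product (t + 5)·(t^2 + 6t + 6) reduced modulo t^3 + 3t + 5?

5

Multiply in F_7[t]: (t + 5)·(t^2 + 6t + 6) = t^3 + 4t^2 + t + 2.
Reduce using t^3 ≡ 4t + 2 (mod t^3 + 3t + 5).
Reduced: 4t^2 + 5t + 4.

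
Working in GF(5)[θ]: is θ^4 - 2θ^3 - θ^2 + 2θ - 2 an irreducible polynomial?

Write m(θ) = θ^4 - 2θ^3 - θ^2 + 2θ - 2.
Check for roots in GF(5): m(0) = 3; m(1) = 3; m(2) = 3; m(3) = 2; m(4) = 3.
No roots, so no linear factors.
Degree-2 irreducible divisors: test the 10 monic irreducibles of degree 2 over GF(5).
None of them divide m (all give nonzero remainder).
No irreducible factor of degree ≤ 2 exists, so m is irreducible over GF(5).

Yes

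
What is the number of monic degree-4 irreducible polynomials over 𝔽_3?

Gauss's count: N_{3}(4) = (1/4) Σ_{d|4} μ(4/d)·3^d.
Divisors of 4: 1, 2, 4; μ(4/d) for each: 0, -1, 1.
Σ = − 3^2 + 3^4 = 72.
N = 72/4 = 18.

18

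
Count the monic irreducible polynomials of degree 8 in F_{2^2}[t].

By the necklace-counting formula, N_4(8) = (1/8) Σ_{d|8} μ(8/d)·4^d.
Divisors of 8: 1, 2, 4, 8; μ(8/d) for each: 0, 0, -1, 1.
Σ = − 4^4 + 4^8 = 65280.
N = 65280/8 = 8160.

8160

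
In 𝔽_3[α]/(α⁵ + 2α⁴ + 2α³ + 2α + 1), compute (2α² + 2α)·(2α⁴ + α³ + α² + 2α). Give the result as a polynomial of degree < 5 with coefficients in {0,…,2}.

Multiply in 𝔽_3[α]: (2α² + 2α)·(2α⁴ + α³ + α² + 2α) = α⁶ + α⁴ + α².
Reduce using α⁵ ≡ α⁴ + α³ + α + 2 (mod α⁵ + 2α⁴ + 2α³ + 2α + 1).
Reduced: α³ + 2α² + 2.

α^3 + 2α^2 + 2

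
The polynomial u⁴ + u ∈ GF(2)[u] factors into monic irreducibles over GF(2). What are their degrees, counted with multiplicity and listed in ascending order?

1, 1, 2

Write f(u) = u⁴ + u.
Roots in GF(2): f(0) = 0 → root; f(1) = 0 → root.
Linear factors from roots: (u), (u + 1).
Complete factorization: f(u) = (u)·(u + 1)·(u² + u + 1).
Factor degrees with multiplicity: 1 + 1 + 2 = 4.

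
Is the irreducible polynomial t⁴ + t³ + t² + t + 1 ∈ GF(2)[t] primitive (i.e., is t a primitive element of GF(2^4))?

Write f(t) = t⁴ + t³ + t² + t + 1.
|GF(2^4)^×| = 2^4 − 1 = 15. Prime factorization: 15 = 3·5.
f is primitive ⇔ t has order 15 in GF(2)[t]/(f), i.e. t^(15/q) ≠ 1 for each prime q | 15.
t^(5) mod f = 1
t^(3) mod f = t³.
Since t^(5) = 1, the order of t divides 5 < 15; not primitive.

No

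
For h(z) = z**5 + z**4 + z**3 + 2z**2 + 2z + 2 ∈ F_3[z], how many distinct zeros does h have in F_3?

Evaluate at each of the 3 elements of F_3:
h(0) = 2; h(1) = 0 → root; h(2) = 1.
Roots: {1}.

1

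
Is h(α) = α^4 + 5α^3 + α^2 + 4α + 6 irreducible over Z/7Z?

Yes

Check for roots in Z/7Z: h(0) = 6; h(1) = 3; h(2) = 4; h(3) = 5; h(4) = 5; h(5) = 6; h(6) = 6.
No roots, so no linear factors.
Degree-2 irreducible divisors: test the 21 monic irreducibles of degree 2 over GF(7).
None of them divide h (all give nonzero remainder).
No irreducible factor of degree ≤ 2 exists, so h is irreducible over GF(7).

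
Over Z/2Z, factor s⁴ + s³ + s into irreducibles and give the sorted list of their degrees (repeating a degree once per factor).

Write f(s) = s⁴ + s³ + s.
Roots in Z/2Z: f(0) = 0 → root; f(1) = 1.
Linear factors from roots: (s).
Complete factorization: f(s) = (s)·(s³ + s² + 1).
Factor degrees with multiplicity: 1 + 3 = 4.

1, 3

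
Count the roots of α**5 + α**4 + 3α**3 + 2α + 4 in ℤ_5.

2

Write g(α) = α**5 + α**4 + 3α**3 + 2α + 4.
Evaluate at each of the 5 elements of ℤ_5:
g(0) = 4; g(1) = 1; g(2) = 0 → root; g(3) = 0 → root; g(4) = 4.
Roots: {2, 3}.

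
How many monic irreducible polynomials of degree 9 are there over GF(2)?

56

By the necklace-counting formula, N_2(9) = (1/9) Σ_{d|9} μ(9/d)·2^d.
Divisors of 9: 1, 3, 9; μ(9/d) for each: 0, -1, 1.
Σ = − 2^3 + 2^9 = 504.
N = 504/9 = 56.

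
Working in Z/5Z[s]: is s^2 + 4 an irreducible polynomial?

No

Write g(s) = s^2 + 4.
Check for roots in Z/5Z: g(0) = 4; g(1) = 0 → root; g(2) = 3; g(3) = 3; g(4) = 0 → root.
g(1) = 0, so (s − 1) divides g(s); g is reducible.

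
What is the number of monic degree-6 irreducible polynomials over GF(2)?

9

The number of monic irreducibles of degree 6 over GF(2) is (1/6)·Σ_{d∣6} μ(6/d) 2^d.
Divisors of 6: 1, 2, 3, 6; μ(6/d) for each: 1, -1, -1, 1.
Σ = 2^1 − 2^2 − 2^3 + 2^6 = 54.
N = 54/6 = 9.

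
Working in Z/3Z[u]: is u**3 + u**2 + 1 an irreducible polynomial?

Write g(u) = u**3 + u**2 + 1.
Check for roots in Z/3Z: g(0) = 1; g(1) = 0 → root; g(2) = 1.
g(1) = 0, so (u − 1) divides g(u); g is reducible.

No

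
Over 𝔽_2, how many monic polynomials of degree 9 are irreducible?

56

The number of monic irreducibles of degree 9 over GF(2) is (1/9)·Σ_{d∣9} μ(9/d) 2^d.
Divisors of 9: 1, 3, 9; μ(9/d) for each: 0, -1, 1.
Σ = − 2^3 + 2^9 = 504.
N = 504/9 = 56.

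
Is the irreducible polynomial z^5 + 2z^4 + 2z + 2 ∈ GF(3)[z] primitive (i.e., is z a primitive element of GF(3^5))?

Write f(z) = z^5 + 2z^4 + 2z + 2.
|GF(3^5)^×| = 3^5 − 1 = 242. Prime factorization: 242 = 2·11^2.
f is primitive ⇔ z has order 242 in GF(3)[z]/(f), i.e. z^(242/q) ≠ 1 for each prime q | 242.
z^(121) mod f = 1
z^(22) mod f = 2z^3 + 2.
Since z^(121) = 1, the order of z divides 121 < 242; not primitive.

No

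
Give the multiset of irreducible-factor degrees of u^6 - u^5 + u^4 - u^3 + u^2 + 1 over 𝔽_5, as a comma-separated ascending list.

1, 1, 1, 3

Write h(u) = u^6 - u^5 + u^4 - u^3 + u^2 + 1.
Roots in 𝔽_5: h(0) = 1; h(1) = 2; h(2) = 0 → root; h(3) = 0 → root; h(4) = 1.
Linear factors from roots: (u - 2), (u + 2).
Complete factorization: h(u) = (u - 2)·(u + 2)^2·(u^3 + 2u^2 + u - 2).
Factor degrees with multiplicity: 1 + 1 + 1 + 3 = 6.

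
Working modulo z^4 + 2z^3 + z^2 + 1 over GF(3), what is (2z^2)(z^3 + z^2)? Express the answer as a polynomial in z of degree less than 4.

Multiply in GF(3)[z]: (2z^2)·(z^3 + z^2) = 2z^5 + 2z^4.
Reduce using z^4 ≡ z^3 + 2z^2 + 2 (mod z^4 + 2z^3 + z^2 + 1).
Reduced: 2z^3 + 2z^2 + z + 2.

2z^3 + 2z^2 + z + 2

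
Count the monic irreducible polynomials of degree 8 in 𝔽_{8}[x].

2096640

x^(8^8) − x is the product of all monic irreducibles of degree dividing 8; Möbius inversion gives N = (1/8) Σ μ(8/d)·8^d.
Divisors of 8: 1, 2, 4, 8; μ(8/d) for each: 0, 0, -1, 1.
Σ = − 8^4 + 8^8 = 16773120.
N = 16773120/8 = 2096640.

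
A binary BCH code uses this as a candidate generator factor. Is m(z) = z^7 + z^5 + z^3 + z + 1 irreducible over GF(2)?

Yes

Check for roots in GF(2): m(0) = 1; m(1) = 1.
No roots, so no linear factors.
Monic irreducibles of degree 2 over GF(2): z^2 + z + 1.
None of them divide m (all give nonzero remainder).
Monic irreducibles of degree 3 over GF(2): z^3 + z + 1, z^3 + z^2 + 1.
None of them divide m (all give nonzero remainder).
No irreducible factor of degree ≤ 3 exists, so m is irreducible over GF(2).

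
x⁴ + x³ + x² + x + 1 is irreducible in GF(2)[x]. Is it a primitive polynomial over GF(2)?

No

Write f(x) = x⁴ + x³ + x² + x + 1.
|GF(2^4)^×| = 2^4 − 1 = 15. Prime factorization: 15 = 3·5.
f is primitive ⇔ x has order 15 in GF(2)[x]/(f), i.e. x^(15/q) ≠ 1 for each prime q | 15.
x^(5) mod f = 1
x^(3) mod f = x³.
Since x^(5) = 1, the order of x divides 5 < 15; not primitive.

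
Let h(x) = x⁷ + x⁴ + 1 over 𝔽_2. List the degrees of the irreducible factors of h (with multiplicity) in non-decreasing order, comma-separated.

7

Roots in 𝔽_2: h(0) = 1; h(1) = 1.
Complete factorization: h(x) = (x⁷ + x⁴ + 1).
Factor degrees with multiplicity: 7 = 7.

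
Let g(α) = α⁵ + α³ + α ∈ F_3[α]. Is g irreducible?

No

Check for roots in F_3: g(0) = 0 → root; g(1) = 0 → root; g(2) = 0 → root.
g(0) = 0, so (α) divides g(α); g is reducible.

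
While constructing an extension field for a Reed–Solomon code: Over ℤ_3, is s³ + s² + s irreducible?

Write h(s) = s³ + s² + s.
Check for roots in ℤ_3: h(0) = 0 → root; h(1) = 0 → root; h(2) = 2.
h(0) = 0, so (s) divides h(s); h is reducible.

No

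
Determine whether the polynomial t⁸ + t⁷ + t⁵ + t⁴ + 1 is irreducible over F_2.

Write g(t) = t⁸ + t⁷ + t⁵ + t⁴ + 1.
Check for roots in F_2: g(0) = 1; g(1) = 1.
No roots, so no linear factors.
Monic irreducibles of degree 2 over GF(2): t² + t + 1.
None of them divide g (all give nonzero remainder).
Monic irreducibles of degree 3 over GF(2): t³ + t + 1, t³ + t² + 1.
None of them divide g (all give nonzero remainder).
Monic irreducibles of degree 4 over GF(2): t⁴ + t + 1, t⁴ + t³ + 1, t⁴ + t³ + t² + t + 1.
None of them divide g (all give nonzero remainder).
No irreducible factor of degree ≤ 4 exists, so g is irreducible over GF(2).

Yes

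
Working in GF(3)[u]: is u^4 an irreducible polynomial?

Write f(u) = u^4.
Check for roots in GF(3): f(0) = 0 → root; f(1) = 1; f(2) = 1.
f(0) = 0, so (u) divides f(u); f is reducible.

No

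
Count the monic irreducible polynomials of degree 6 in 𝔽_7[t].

The number of monic irreducibles of degree 6 over GF(7) is (1/6)·Σ_{d∣6} μ(6/d) 7^d.
Divisors of 6: 1, 2, 3, 6; μ(6/d) for each: 1, -1, -1, 1.
Σ = 7^1 − 7^2 − 7^3 + 7^6 = 117264.
N = 117264/6 = 19544.

19544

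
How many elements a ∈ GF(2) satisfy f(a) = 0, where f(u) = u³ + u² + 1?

Evaluate at each of the 2 elements of GF(2):
f(0) = 1; f(1) = 1.
No element is a root.

0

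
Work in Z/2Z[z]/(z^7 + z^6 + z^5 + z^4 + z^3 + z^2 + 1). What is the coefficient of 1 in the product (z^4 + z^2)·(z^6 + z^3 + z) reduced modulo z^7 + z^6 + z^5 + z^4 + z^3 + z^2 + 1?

Multiply in Z/2Z[z]: (z^4 + z^2)·(z^6 + z^3 + z) = z^10 + z^8 + z^7 + z^3.
Reduce using z^7 ≡ z^6 + z^5 + z^4 + z^3 + z^2 + 1 (mod z^7 + z^6 + z^5 + z^4 + z^3 + z^2 + 1).
Reduced: z^6 + z^5 + z^3 + z^2 + z.

0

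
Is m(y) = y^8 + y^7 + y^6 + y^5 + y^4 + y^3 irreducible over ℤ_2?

Check for roots in ℤ_2: m(0) = 0 → root; m(1) = 0 → root.
m(0) = 0, so (y) divides m(y); m is reducible.

No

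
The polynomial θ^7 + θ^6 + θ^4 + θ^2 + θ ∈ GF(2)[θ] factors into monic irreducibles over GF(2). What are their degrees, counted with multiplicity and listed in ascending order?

Write g(θ) = θ^7 + θ^6 + θ^4 + θ^2 + θ.
Roots in GF(2): g(0) = 0 → root; g(1) = 1.
Linear factors from roots: (θ).
Complete factorization: g(θ) = (θ)·(θ^2 + θ + 1)^3.
Factor degrees with multiplicity: 1 + 2 + 2 + 2 = 7.

1, 2, 2, 2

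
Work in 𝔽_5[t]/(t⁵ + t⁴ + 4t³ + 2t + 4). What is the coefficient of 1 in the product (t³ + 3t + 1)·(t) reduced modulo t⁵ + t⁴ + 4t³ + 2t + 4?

0

Multiply in 𝔽_5[t]: (t³ + 3t + 1)·(t) = t⁴ + 3t² + t.
Reduced: t⁴ + 3t² + t.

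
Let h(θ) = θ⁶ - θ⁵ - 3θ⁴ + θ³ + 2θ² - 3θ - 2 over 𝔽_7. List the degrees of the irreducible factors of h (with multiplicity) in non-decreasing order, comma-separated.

6

Complete factorization: h(θ) = (θ⁶ - θ⁵ - 3θ⁴ + θ³ + 2θ² - 3θ - 2).
Factor degrees with multiplicity: 6 = 6.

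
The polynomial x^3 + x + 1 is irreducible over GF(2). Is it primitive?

Write f(x) = x^3 + x + 1.
|GF(2^3)^×| = 2^3 − 1 = 7. Prime factorization: 7 = 7.
f is primitive ⇔ x has order 7 in GF(2)[x]/(f), i.e. x^(7/q) ≠ 1 for each prime q | 7.
x^(1) mod f = x.
None equal 1, so x has full order 7; f is primitive.

Yes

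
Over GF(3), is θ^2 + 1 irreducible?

Write g(θ) = θ^2 + 1.
Check for roots in GF(3): g(0) = 1; g(1) = 2; g(2) = 2.
No roots. A degree-2 polynomial over a field with no linear factor is irreducible.

Yes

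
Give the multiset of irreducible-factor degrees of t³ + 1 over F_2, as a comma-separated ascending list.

Write f(t) = t³ + 1.
Roots in F_2: f(0) = 1; f(1) = 0 → root.
Linear factors from roots: (t + 1).
Complete factorization: f(t) = (t + 1)·(t² + t + 1).
Factor degrees with multiplicity: 1 + 2 = 3.

1, 2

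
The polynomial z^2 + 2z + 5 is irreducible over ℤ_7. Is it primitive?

Write f(z) = z^2 + 2z + 5.
|GF(7^2)^×| = 7^2 − 1 = 48. Prime factorization: 48 = 2^4·3.
f is primitive ⇔ z has order 48 in GF(7)[z]/(f), i.e. z^(48/q) ≠ 1 for each prime q | 48.
z^(24) mod f = 6.
z^(16) mod f = 4.
None equal 1, so z has full order 48; f is primitive.

Yes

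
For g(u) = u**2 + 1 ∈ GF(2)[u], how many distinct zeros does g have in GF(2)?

1

Evaluate at each of the 2 elements of GF(2):
g(0) = 1; g(1) = 0 → root.
Roots: {1}.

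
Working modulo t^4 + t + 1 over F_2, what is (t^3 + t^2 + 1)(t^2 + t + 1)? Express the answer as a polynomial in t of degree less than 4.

Multiply in F_2[t]: (t^3 + t^2 + 1)·(t^2 + t + 1) = t^5 + t + 1.
Reduce using t^4 ≡ t + 1 (mod t^4 + t + 1).
Reduced: t^2 + 1.

t^2 + 1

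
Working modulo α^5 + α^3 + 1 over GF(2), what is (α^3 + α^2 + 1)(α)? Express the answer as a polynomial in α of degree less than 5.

α^4 + α^3 + α

Multiply in GF(2)[α]: (α^3 + α^2 + 1)·(α) = α^4 + α^3 + α.
Reduced: α^4 + α^3 + α.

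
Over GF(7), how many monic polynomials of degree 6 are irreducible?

19544

Gauss's count: N_{7}(6) = (1/6) Σ_{d|6} μ(6/d)·7^d.
Divisors of 6: 1, 2, 3, 6; μ(6/d) for each: 1, -1, -1, 1.
Σ = 7^1 − 7^2 − 7^3 + 7^6 = 117264.
N = 117264/6 = 19544.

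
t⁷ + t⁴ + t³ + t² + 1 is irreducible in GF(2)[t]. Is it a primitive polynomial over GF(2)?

Yes

Write f(t) = t⁷ + t⁴ + t³ + t² + 1.
|GF(2^7)^×| = 2^7 − 1 = 127. Prime factorization: 127 = 127.
f is primitive ⇔ t has order 127 in GF(2)[t]/(f), i.e. t^(127/q) ≠ 1 for each prime q | 127.
t^(1) mod f = t.
None equal 1, so t has full order 127; f is primitive.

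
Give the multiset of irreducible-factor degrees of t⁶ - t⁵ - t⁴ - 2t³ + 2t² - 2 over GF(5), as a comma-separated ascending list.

Write h(t) = t⁶ - t⁵ - t⁴ - 2t³ + 2t² - 2.
Roots in GF(5): h(0) = 3; h(1) = 2; h(2) = 1; h(3) = 2; h(4) = 3.
Complete factorization: h(t) = (t⁶ - t⁵ - t⁴ - 2t³ + 2t² - 2).
Factor degrees with multiplicity: 6 = 6.

6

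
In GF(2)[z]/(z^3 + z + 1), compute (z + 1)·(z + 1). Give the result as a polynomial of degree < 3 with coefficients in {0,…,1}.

Multiply in GF(2)[z]: (z + 1)·(z + 1) = z^2 + 1.
Reduced: z^2 + 1.

z^2 + 1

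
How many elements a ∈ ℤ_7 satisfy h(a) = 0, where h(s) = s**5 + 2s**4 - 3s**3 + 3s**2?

Evaluate at each of the 7 elements of ℤ_7:
h(0) = 0 → root; h(1) = 3; h(2) = 3; h(3) = 1; h(4) = 6; h(5) = 1; h(6) = 0 → root.
Roots: {0, 6}.

2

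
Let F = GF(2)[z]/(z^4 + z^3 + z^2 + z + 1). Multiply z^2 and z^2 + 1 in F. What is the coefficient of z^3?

1

Multiply in GF(2)[z]: (z^2)·(z^2 + 1) = z^4 + z^2.
Reduce using z^4 ≡ z^3 + z^2 + z + 1 (mod z^4 + z^3 + z^2 + z + 1).
Reduced: z^3 + z + 1.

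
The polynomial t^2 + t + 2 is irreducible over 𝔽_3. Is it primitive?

Yes

Write f(t) = t^2 + t + 2.
|GF(3^2)^×| = 3^2 − 1 = 8. Prime factorization: 8 = 2^3.
f is primitive ⇔ t has order 8 in GF(3)[t]/(f), i.e. t^(8/q) ≠ 1 for each prime q | 8.
t^(4) mod f = 2.
None equal 1, so t has full order 8; f is primitive.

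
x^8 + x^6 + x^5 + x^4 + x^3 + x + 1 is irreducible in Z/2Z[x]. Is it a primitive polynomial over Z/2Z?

No

Write f(x) = x^8 + x^6 + x^5 + x^4 + x^3 + x + 1.
|GF(2^8)^×| = 2^8 − 1 = 255. Prime factorization: 255 = 3·5·17.
f is primitive ⇔ x has order 255 in GF(2)[x]/(f), i.e. x^(255/q) ≠ 1 for each prime q | 255.
x^(85) mod f = 1
x^(51) mod f = x^6 + x^5 + x^4 + x^3.
x^(15) mod f = x^7 + x^5 + x^4 + x^3 + x^2.
Since x^(85) = 1, the order of x divides 85 < 255; not primitive.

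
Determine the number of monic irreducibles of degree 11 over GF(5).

The number of monic irreducibles of degree 11 over GF(5) is (1/11)·Σ_{d∣11} μ(11/d) 5^d.
Divisors of 11: 1, 11; μ(11/d) for each: -1, 1.
Σ = − 5^1 + 5^11 = 48828120.
N = 48828120/11 = 4438920.

4438920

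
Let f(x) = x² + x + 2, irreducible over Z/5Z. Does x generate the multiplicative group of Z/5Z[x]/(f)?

Yes

|GF(5^2)^×| = 5^2 − 1 = 24. Prime factorization: 24 = 2^3·3.
f is primitive ⇔ x has order 24 in GF(5)[x]/(f), i.e. x^(24/q) ≠ 1 for each prime q | 24.
x^(12) mod f = 4.
x^(8) mod f = 3x + 1.
None equal 1, so x has full order 24; f is primitive.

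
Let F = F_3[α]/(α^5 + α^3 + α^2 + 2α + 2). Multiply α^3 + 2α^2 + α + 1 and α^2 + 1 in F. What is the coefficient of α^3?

1

Multiply in F_3[α]: (α^3 + 2α^2 + α + 1)·(α^2 + 1) = α^5 + 2α^4 + 2α^3 + α + 1.
Reduce using α^5 ≡ 2α^3 + 2α^2 + α + 1 (mod α^5 + α^3 + α^2 + 2α + 2).
Reduced: 2α^4 + α^3 + 2α^2 + 2α + 2.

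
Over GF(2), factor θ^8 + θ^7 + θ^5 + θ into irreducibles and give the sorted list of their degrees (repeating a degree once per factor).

Write h(θ) = θ^8 + θ^7 + θ^5 + θ.
Roots in GF(2): h(0) = 0 → root; h(1) = 0 → root.
Linear factors from roots: (θ), (θ + 1).
Complete factorization: h(θ) = (θ)·(θ + 1)·(θ^2 + θ + 1)·(θ^4 + θ^3 + 1).
Factor degrees with multiplicity: 1 + 1 + 2 + 4 = 8.

1, 1, 2, 4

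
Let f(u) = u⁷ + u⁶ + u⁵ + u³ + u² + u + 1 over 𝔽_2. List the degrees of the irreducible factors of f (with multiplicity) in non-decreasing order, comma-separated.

Roots in 𝔽_2: f(0) = 1; f(1) = 1.
Complete factorization: f(u) = (u⁷ + u⁶ + u⁵ + u³ + u² + u + 1).
Factor degrees with multiplicity: 7 = 7.

7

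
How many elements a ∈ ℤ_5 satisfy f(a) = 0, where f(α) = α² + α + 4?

1

Evaluate at each of the 5 elements of ℤ_5:
f(0) = 4; f(1) = 1; f(2) = 0 → root; f(3) = 1; f(4) = 4.
Roots: {2}.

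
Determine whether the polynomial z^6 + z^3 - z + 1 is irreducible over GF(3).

Yes

Write P(z) = z^6 + z^3 - z + 1.
Check for roots in GF(3): P(0) = 1; P(1) = 2; P(2) = 2.
No roots, so no linear factors.
Monic irreducibles of degree 2 over GF(3): z^2 + 1, z^2 + z - 1, z^2 - z - 1.
None of them divide P (all give nonzero remainder).
Degree-3 irreducible divisors: test the 8 monic irreducibles of degree 3 over GF(3).
None of them divide P (all give nonzero remainder).
No irreducible factor of degree ≤ 3 exists, so P is irreducible over GF(3).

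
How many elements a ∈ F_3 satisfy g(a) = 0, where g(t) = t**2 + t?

Evaluate at each of the 3 elements of F_3:
g(0) = 0 → root; g(1) = 2; g(2) = 0 → root.
Roots: {0, 2}.

2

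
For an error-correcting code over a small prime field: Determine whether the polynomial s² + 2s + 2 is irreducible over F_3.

Yes

Write f(s) = s² + 2s + 2.
Check for roots in F_3: f(0) = 2; f(1) = 2; f(2) = 1.
No roots. A degree-2 polynomial over a field with no linear factor is irreducible.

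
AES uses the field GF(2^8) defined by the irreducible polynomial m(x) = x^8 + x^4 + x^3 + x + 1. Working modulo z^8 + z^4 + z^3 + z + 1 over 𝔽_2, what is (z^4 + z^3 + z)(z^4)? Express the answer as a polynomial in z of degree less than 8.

Multiply in 𝔽_2[z]: (z^4 + z^3 + z)·(z^4) = z^8 + z^7 + z^5.
Reduce using z^8 ≡ z^4 + z^3 + z + 1 (mod z^8 + z^4 + z^3 + z + 1).
Reduced: z^7 + z^5 + z^4 + z^3 + z + 1.

z^7 + z^5 + z^4 + z^3 + z + 1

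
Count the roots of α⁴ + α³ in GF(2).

Write f(α) = α⁴ + α³.
Evaluate at each of the 2 elements of GF(2):
f(0) = 0 → root; f(1) = 0 → root.
Roots: {0, 1}.

2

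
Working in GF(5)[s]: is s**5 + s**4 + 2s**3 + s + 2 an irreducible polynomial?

Yes

Write h(s) = s**5 + s**4 + 2s**3 + s + 2.
Check for roots in GF(5): h(0) = 2; h(1) = 2; h(2) = 3; h(3) = 3; h(4) = 4.
No roots, so no linear factors.
Degree-2 irreducible divisors: test the 10 monic irreducibles of degree 2 over GF(5).
None of them divide h (all give nonzero remainder).
No irreducible factor of degree ≤ 2 exists, so h is irreducible over GF(5).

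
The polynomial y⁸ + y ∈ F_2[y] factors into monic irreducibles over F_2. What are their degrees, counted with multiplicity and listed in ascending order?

Write f(y) = y⁸ + y.
Roots in F_2: f(0) = 0 → root; f(1) = 0 → root.
Linear factors from roots: (y), (y + 1).
Complete factorization: f(y) = (y)·(y + 1)·(y³ + y + 1)·(y³ + y² + 1).
Factor degrees with multiplicity: 1 + 1 + 3 + 3 = 8.

1, 1, 3, 3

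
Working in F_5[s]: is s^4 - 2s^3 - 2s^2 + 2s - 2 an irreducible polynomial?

Yes

Write h(s) = s^4 - 2s^3 - 2s^2 + 2s - 2.
Check for roots in F_5: h(0) = 3; h(1) = 2; h(2) = 4; h(3) = 3; h(4) = 2.
No roots, so no linear factors.
Degree-2 irreducible divisors: test the 10 monic irreducibles of degree 2 over GF(5).
None of them divide h (all give nonzero remainder).
No irreducible factor of degree ≤ 2 exists, so h is irreducible over GF(5).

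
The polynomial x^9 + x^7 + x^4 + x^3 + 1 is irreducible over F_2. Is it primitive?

No

Write f(x) = x^9 + x^7 + x^4 + x^3 + 1.
|GF(2^9)^×| = 2^9 − 1 = 511. Prime factorization: 511 = 7·73.
f is primitive ⇔ x has order 511 in GF(2)[x]/(f), i.e. x^(511/q) ≠ 1 for each prime q | 511.
x^(73) mod f = 1
x^(7) mod f = x^7.
Since x^(73) = 1, the order of x divides 73 < 511; not primitive.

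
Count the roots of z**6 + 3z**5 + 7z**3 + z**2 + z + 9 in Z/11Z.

Write P(z) = z**6 + 3z**5 + 7z**3 + z**2 + z + 9.
Evaluate at each of the 11 elements of Z/11Z:
P(0) = 9; P(1) = 0 → root; P(2) = 0 → root; P(3) = 7; P(4) = 0 → root; P(5) = 9; P(6) = 3; P(7) = 3; P(8) = 2; P(9) = 0 → root; P(10) = 0 → root.
Roots: {1, 2, 4, 9, 10}.

5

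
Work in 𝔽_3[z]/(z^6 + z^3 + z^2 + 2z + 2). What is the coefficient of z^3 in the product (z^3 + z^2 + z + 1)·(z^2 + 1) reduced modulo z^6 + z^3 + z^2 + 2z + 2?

2

Multiply in 𝔽_3[z]: (z^3 + z^2 + z + 1)·(z^2 + 1) = z^5 + z^4 + 2z^3 + 2z^2 + z + 1.
Reduced: z^5 + z^4 + 2z^3 + 2z^2 + z + 1.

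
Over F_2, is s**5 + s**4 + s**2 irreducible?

Write m(s) = s**5 + s**4 + s**2.
Check for roots in F_2: m(0) = 0 → root; m(1) = 1.
m(0) = 0, so (s) divides m(s); m is reducible.

No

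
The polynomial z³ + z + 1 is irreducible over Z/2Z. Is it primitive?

Write f(z) = z³ + z + 1.
|GF(2^3)^×| = 2^3 − 1 = 7. Prime factorization: 7 = 7.
f is primitive ⇔ z has order 7 in GF(2)[z]/(f), i.e. z^(7/q) ≠ 1 for each prime q | 7.
z^(1) mod f = z.
None equal 1, so z has full order 7; f is primitive.

Yes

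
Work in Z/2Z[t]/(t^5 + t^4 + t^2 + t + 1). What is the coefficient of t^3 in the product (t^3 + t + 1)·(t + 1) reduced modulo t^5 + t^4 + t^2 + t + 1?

Multiply in Z/2Z[t]: (t^3 + t + 1)·(t + 1) = t^4 + t^3 + t^2 + 1.
Reduced: t^4 + t^3 + t^2 + 1.

1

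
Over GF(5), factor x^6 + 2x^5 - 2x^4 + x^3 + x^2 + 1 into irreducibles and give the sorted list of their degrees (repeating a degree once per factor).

1, 1, 2, 2

Write g(x) = x^6 + 2x^5 - 2x^4 + x^3 + x^2 + 1.
Roots in GF(5): g(0) = 1; g(1) = 4; g(2) = 4; g(3) = 0 → root; g(4) = 3.
Linear factors from roots: (x + 2).
Complete factorization: g(x) = (x + 2)^2·(x^2 + x + 1)·(x^2 + 2x - 1).
Factor degrees with multiplicity: 1 + 1 + 2 + 2 = 6.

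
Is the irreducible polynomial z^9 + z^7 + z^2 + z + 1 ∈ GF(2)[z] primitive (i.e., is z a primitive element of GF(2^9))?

Write f(z) = z^9 + z^7 + z^2 + z + 1.
|GF(2^9)^×| = 2^9 − 1 = 511. Prime factorization: 511 = 7·73.
f is primitive ⇔ z has order 511 in GF(2)[z]/(f), i.e. z^(511/q) ≠ 1 for each prime q | 511.
z^(73) mod f = z^5 + z^4 + z^3 + z^2.
z^(7) mod f = z^7.
None equal 1, so z has full order 511; f is primitive.

Yes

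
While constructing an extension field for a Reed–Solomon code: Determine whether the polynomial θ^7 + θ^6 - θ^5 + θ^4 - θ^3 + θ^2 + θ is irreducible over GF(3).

Write P(θ) = θ^7 + θ^6 - θ^5 + θ^4 - θ^3 + θ^2 + θ.
Check for roots in GF(3): P(0) = 0 → root; P(1) = 0 → root; P(2) = 0 → root.
P(0) = 0, so (θ) divides P(θ); P is reducible.

No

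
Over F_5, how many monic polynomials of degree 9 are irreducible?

The number of monic irreducibles of degree 9 over GF(5) is (1/9)·Σ_{d∣9} μ(9/d) 5^d.
Divisors of 9: 1, 3, 9; μ(9/d) for each: 0, -1, 1.
Σ = − 5^3 + 5^9 = 1953000.
N = 1953000/9 = 217000.

217000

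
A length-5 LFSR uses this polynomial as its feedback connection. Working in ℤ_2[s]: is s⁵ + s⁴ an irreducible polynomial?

No

Write P(s) = s⁵ + s⁴.
Check for roots in ℤ_2: P(0) = 0 → root; P(1) = 0 → root.
P(0) = 0, so (s) divides P(s); P is reducible.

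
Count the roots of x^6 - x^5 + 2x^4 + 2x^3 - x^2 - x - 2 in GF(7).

Write h(x) = x^6 - x^5 + 2x^4 + 2x^3 - x^2 - x - 2.
Evaluate at each of the 7 elements of GF(7):
h(0) = 5; h(1) = 0 → root; h(2) = 2; h(3) = 2; h(4) = 1; h(5) = 3; h(6) = 0 → root.
Roots: {1, 6}.

2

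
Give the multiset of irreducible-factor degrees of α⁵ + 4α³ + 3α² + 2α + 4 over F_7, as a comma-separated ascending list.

1, 1, 1, 2

Write f(α) = α⁵ + 4α³ + 3α² + 2α + 4.
Linear factors from roots: (α + 6), (α + 5), (α + 1).
Complete factorization: f(α) = (α + 1)·(α + 5)·(α + 6)·(α² + 2α + 2).
Factor degrees with multiplicity: 1 + 1 + 1 + 2 = 5.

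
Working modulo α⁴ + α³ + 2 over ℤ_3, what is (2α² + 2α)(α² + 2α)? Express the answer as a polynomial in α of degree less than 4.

α^3 + α^2 + 2

Multiply in ℤ_3[α]: (2α² + 2α)·(α² + 2α) = 2α⁴ + α².
Reduce using α⁴ ≡ 2α³ + 1 (mod α⁴ + α³ + 2).
Reduced: α³ + α² + 2.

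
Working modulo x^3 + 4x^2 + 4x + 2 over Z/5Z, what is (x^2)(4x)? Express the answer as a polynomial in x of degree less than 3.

4x^2 + 4x + 2

Multiply in Z/5Z[x]: (x^2)·(4x) = 4x^3.
Reduce using x^3 ≡ x^2 + x + 3 (mod x^3 + 4x^2 + 4x + 2).
Reduced: 4x^2 + 4x + 2.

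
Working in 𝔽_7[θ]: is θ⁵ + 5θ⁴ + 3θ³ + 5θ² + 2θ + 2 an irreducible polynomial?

No

Write h(θ) = θ⁵ + 5θ⁴ + 3θ³ + 5θ² + 2θ + 2.
Check for roots in 𝔽_7: h(0) = 2; h(1) = 4; h(2) = 1; h(3) = 5; h(4) = 3; h(5) = 0 → root; h(6) = 6.
h(5) = 0, so (θ − 5) divides h(θ); h is reducible.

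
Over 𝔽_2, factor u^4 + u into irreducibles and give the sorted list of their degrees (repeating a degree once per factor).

Write f(u) = u^4 + u.
Roots in 𝔽_2: f(0) = 0 → root; f(1) = 0 → root.
Linear factors from roots: (u), (u + 1).
Complete factorization: f(u) = (u)·(u + 1)·(u^2 + u + 1).
Factor degrees with multiplicity: 1 + 1 + 2 = 4.

1, 1, 2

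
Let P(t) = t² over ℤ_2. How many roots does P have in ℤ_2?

1

Evaluate at each of the 2 elements of ℤ_2:
P(0) = 0 → root; P(1) = 1.
Roots: {0}.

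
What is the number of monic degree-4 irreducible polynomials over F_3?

x^(3^4) − x is the product of all monic irreducibles of degree dividing 4; Möbius inversion gives N = (1/4) Σ μ(4/d)·3^d.
Divisors of 4: 1, 2, 4; μ(4/d) for each: 0, -1, 1.
Σ = − 3^2 + 3^4 = 72.
N = 72/4 = 18.

18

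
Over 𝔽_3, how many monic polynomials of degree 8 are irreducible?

810

The number of monic irreducibles of degree 8 over GF(3) is (1/8)·Σ_{d∣8} μ(8/d) 3^d.
Divisors of 8: 1, 2, 4, 8; μ(8/d) for each: 0, 0, -1, 1.
Σ = − 3^4 + 3^8 = 6480.
N = 6480/8 = 810.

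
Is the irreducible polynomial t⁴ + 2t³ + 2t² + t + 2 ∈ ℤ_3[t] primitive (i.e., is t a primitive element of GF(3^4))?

Write f(t) = t⁴ + 2t³ + 2t² + t + 2.
|GF(3^4)^×| = 3^4 − 1 = 80. Prime factorization: 80 = 2^4·5.
f is primitive ⇔ t has order 80 in GF(3)[t]/(f), i.e. t^(80/q) ≠ 1 for each prime q | 80.
t^(40) mod f = 2.
t^(16) mod f = t² + 2t.
None equal 1, so t has full order 80; f is primitive.

Yes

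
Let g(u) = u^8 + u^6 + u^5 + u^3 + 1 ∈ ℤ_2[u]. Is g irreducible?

Check for roots in ℤ_2: g(0) = 1; g(1) = 1.
No roots, so no linear factors.
Monic irreducibles of degree 2 over GF(2): u^2 + u + 1.
None of them divide g (all give nonzero remainder).
Monic irreducibles of degree 3 over GF(2): u^3 + u + 1, u^3 + u^2 + 1.
None of them divide g (all give nonzero remainder).
Monic irreducibles of degree 4 over GF(2): u^4 + u + 1, u^4 + u^3 + 1, u^4 + u^3 + u^2 + u + 1.
None of them divide g (all give nonzero remainder).
No irreducible factor of degree ≤ 4 exists, so g is irreducible over GF(2).

Yes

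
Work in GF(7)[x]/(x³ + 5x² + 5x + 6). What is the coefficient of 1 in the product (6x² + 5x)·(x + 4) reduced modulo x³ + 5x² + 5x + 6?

Multiply in GF(7)[x]: (6x² + 5x)·(x + 4) = 6x³ + x² + 6x.
Reduce using x³ ≡ 2x² + 2x + 1 (mod x³ + 5x² + 5x + 6).
Reduced: 6x² + 4x + 6.

6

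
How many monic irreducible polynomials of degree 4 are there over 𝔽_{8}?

1008

Gauss's count: N_{8}(4) = (1/4) Σ_{d|4} μ(4/d)·8^d.
Divisors of 4: 1, 2, 4; μ(4/d) for each: 0, -1, 1.
Σ = − 8^2 + 8^4 = 4032.
N = 4032/4 = 1008.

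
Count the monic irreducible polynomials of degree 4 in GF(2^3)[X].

1008

Gauss's count: N_{8}(4) = (1/4) Σ_{d|4} μ(4/d)·8^d.
Divisors of 4: 1, 2, 4; μ(4/d) for each: 0, -1, 1.
Σ = − 8^2 + 8^4 = 4032.
N = 4032/4 = 1008.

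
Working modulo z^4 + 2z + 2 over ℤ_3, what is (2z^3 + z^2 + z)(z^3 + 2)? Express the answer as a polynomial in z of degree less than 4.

2z^2 + z + 1

Multiply in ℤ_3[z]: (2z^3 + z^2 + z)·(z^3 + 2) = 2z^6 + z^5 + z^4 + z^3 + 2z^2 + 2z.
Reduce using z^4 ≡ z + 1 (mod z^4 + 2z + 2).
Reduced: 2z^2 + z + 1.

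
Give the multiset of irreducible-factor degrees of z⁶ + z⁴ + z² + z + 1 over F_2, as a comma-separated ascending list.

6

Write f(z) = z⁶ + z⁴ + z² + z + 1.
Roots in F_2: f(0) = 1; f(1) = 1.
Complete factorization: f(z) = (z⁶ + z⁴ + z² + z + 1).
Factor degrees with multiplicity: 6 = 6.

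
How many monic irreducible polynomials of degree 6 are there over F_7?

Gauss's count: N_{7}(6) = (1/6) Σ_{d|6} μ(6/d)·7^d.
Divisors of 6: 1, 2, 3, 6; μ(6/d) for each: 1, -1, -1, 1.
Σ = 7^1 − 7^2 − 7^3 + 7^6 = 117264.
N = 117264/6 = 19544.

19544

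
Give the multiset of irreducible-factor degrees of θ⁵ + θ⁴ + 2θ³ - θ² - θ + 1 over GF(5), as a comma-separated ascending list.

Write h(θ) = θ⁵ + θ⁴ + 2θ³ - θ² - θ + 1.
Roots in GF(5): h(0) = 1; h(1) = 3; h(2) = 4; h(3) = 2; h(4) = 4.
Complete factorization: h(θ) = (θ⁵ + θ⁴ + 2θ³ - θ² - θ + 1).
Factor degrees with multiplicity: 5 = 5.

5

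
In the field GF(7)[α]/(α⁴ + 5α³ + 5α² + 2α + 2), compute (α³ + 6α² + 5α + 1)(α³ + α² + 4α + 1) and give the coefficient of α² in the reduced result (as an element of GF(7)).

0

Multiply in GF(7)[α]: (α³ + 6α² + 5α + 1)·(α³ + α² + 4α + 1) = α⁶ + α⁴ + 3α³ + 6α² + 2α + 1.
Reduce using α⁴ ≡ 2α³ + 2α² + 5α + 5 (mod α⁴ + 5α³ + 5α² + 2α + 2).
Reduced: 5α³ + 5α + 1.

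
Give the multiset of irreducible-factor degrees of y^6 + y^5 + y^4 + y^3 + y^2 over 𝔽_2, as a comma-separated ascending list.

Write g(y) = y^6 + y^5 + y^4 + y^3 + y^2.
Roots in 𝔽_2: g(0) = 0 → root; g(1) = 1.
Linear factors from roots: (y).
Complete factorization: g(y) = (y)^2·(y^4 + y^3 + y^2 + y + 1).
Factor degrees with multiplicity: 1 + 1 + 4 = 6.

1, 1, 4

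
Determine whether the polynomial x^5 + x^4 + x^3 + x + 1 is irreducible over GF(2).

Yes

Write g(x) = x^5 + x^4 + x^3 + x + 1.
Check for roots in GF(2): g(0) = 1; g(1) = 1.
No roots, so no linear factors.
Monic irreducibles of degree 2 over GF(2): x^2 + x + 1.
None of them divide g (all give nonzero remainder).
No irreducible factor of degree ≤ 2 exists, so g is irreducible over GF(2).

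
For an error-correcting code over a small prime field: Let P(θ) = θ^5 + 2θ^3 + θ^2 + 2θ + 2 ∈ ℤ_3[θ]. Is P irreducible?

Check for roots in ℤ_3: P(0) = 2; P(1) = 2; P(2) = 1.
No roots, so no linear factors.
Monic irreducibles of degree 2 over GF(3): θ^2 + 1, θ^2 + θ + 2, θ^2 + 2θ + 2.
None of them divide P (all give nonzero remainder).
No irreducible factor of degree ≤ 2 exists, so P is irreducible over GF(3).

Yes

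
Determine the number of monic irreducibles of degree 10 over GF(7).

28245840

By the necklace-counting formula, N_7(10) = (1/10) Σ_{d|10} μ(10/d)·7^d.
Divisors of 10: 1, 2, 5, 10; μ(10/d) for each: 1, -1, -1, 1.
Σ = 7^1 − 7^2 − 7^5 + 7^10 = 282458400.
N = 282458400/10 = 28245840.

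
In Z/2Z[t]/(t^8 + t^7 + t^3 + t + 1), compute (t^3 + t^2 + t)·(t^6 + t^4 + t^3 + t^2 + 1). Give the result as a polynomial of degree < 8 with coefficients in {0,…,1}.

Multiply in Z/2Z[t]: (t^3 + t^2 + t)·(t^6 + t^4 + t^3 + t^2 + 1) = t^9 + t^8 + t^5 + t^2 + t.
Reduce using t^8 ≡ t^7 + t^3 + t + 1 (mod t^8 + t^7 + t^3 + t + 1).
Reduced: t^5 + t^4.

t^5 + t^4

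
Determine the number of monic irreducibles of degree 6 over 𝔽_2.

Gauss's count: N_{2}(6) = (1/6) Σ_{d|6} μ(6/d)·2^d.
Divisors of 6: 1, 2, 3, 6; μ(6/d) for each: 1, -1, -1, 1.
Σ = 2^1 − 2^2 − 2^3 + 2^6 = 54.
N = 54/6 = 9.

9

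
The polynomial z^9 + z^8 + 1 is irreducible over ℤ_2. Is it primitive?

Write f(z) = z^9 + z^8 + 1.
|GF(2^9)^×| = 2^9 − 1 = 511. Prime factorization: 511 = 7·73.
f is primitive ⇔ z has order 511 in GF(2)[z]/(f), i.e. z^(511/q) ≠ 1 for each prime q | 511.
z^(73) mod f = 1
z^(7) mod f = z^7.
Since z^(73) = 1, the order of z divides 73 < 511; not primitive.

No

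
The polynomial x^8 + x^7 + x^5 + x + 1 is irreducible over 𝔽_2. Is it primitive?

Write f(x) = x^8 + x^7 + x^5 + x + 1.
|GF(2^8)^×| = 2^8 − 1 = 255. Prime factorization: 255 = 3·5·17.
f is primitive ⇔ x has order 255 in GF(2)[x]/(f), i.e. x^(255/q) ≠ 1 for each prime q | 255.
x^(85) mod f = 1
x^(51) mod f = x^6 + x^4 + x^3 + x.
x^(15) mod f = x^5 + x^4 + x^3.
Since x^(85) = 1, the order of x divides 85 < 255; not primitive.

No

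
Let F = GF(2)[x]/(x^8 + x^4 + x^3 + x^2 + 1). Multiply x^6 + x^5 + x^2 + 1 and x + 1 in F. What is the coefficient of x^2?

1

Multiply in GF(2)[x]: (x^6 + x^5 + x^2 + 1)·(x + 1) = x^7 + x^5 + x^3 + x^2 + x + 1.
Reduced: x^7 + x^5 + x^3 + x^2 + x + 1.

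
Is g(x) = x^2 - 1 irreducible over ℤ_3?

Check for roots in ℤ_3: g(0) = 2; g(1) = 0 → root; g(2) = 0 → root.
g(1) = 0, so (x − 1) divides g(x); g is reducible.

No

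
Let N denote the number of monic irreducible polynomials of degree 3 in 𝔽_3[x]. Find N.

8

The number of monic irreducibles of degree 3 over GF(3) is (1/3)·Σ_{d∣3} μ(3/d) 3^d.
Divisors of 3: 1, 3; μ(3/d) for each: -1, 1.
Σ = − 3^1 + 3^3 = 24.
N = 24/3 = 8.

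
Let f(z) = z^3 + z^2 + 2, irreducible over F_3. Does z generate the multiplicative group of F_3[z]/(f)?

|GF(3^3)^×| = 3^3 − 1 = 26. Prime factorization: 26 = 2·13.
f is primitive ⇔ z has order 26 in GF(3)[z]/(f), i.e. z^(26/q) ≠ 1 for each prime q | 26.
z^(13) mod f = 1
z^(2) mod f = z^2.
Since z^(13) = 1, the order of z divides 13 < 26; not primitive.

No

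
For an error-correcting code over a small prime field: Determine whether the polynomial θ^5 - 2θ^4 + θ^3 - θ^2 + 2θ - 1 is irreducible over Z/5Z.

No

Write g(θ) = θ^5 - 2θ^4 + θ^3 - θ^2 + 2θ - 1.
Check for roots in Z/5Z: g(0) = 4; g(1) = 0 → root; g(2) = 2; g(3) = 4; g(4) = 2.
g(1) = 0, so (θ − 1) divides g(θ); g is reducible.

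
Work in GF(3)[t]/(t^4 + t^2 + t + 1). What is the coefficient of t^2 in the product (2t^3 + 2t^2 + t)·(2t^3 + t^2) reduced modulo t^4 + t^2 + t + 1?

2

Multiply in GF(3)[t]: (2t^3 + 2t^2 + t)·(2t^3 + t^2) = t^6 + t^4 + t^3.
Reduce using t^4 ≡ 2t^2 + 2t + 2 (mod t^4 + t^2 + t + 1).
Reduced: 2t^2.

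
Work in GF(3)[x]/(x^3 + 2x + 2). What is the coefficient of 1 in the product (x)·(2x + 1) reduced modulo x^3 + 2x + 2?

0

Multiply in GF(3)[x]: (x)·(2x + 1) = 2x^2 + x.
Reduced: 2x^2 + x.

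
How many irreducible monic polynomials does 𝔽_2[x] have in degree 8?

x^(2^8) − x is the product of all monic irreducibles of degree dividing 8; Möbius inversion gives N = (1/8) Σ μ(8/d)·2^d.
Divisors of 8: 1, 2, 4, 8; μ(8/d) for each: 0, 0, -1, 1.
Σ = − 2^4 + 2^8 = 240.
N = 240/8 = 30.

30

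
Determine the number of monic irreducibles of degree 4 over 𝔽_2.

3

The number of monic irreducibles of degree 4 over GF(2) is (1/4)·Σ_{d∣4} μ(4/d) 2^d.
Divisors of 4: 1, 2, 4; μ(4/d) for each: 0, -1, 1.
Σ = − 2^2 + 2^4 = 12.
N = 12/4 = 3.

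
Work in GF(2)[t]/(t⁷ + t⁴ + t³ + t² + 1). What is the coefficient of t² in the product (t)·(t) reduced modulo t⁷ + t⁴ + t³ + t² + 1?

Multiply in GF(2)[t]: (t)·(t) = t².
Reduced: t².

1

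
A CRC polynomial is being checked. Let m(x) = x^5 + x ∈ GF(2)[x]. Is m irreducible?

Check for roots in GF(2): m(0) = 0 → root; m(1) = 0 → root.
m(0) = 0, so (x) divides m(x); m is reducible.

No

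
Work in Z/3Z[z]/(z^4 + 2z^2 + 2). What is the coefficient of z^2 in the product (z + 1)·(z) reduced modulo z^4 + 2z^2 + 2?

1

Multiply in Z/3Z[z]: (z + 1)·(z) = z^2 + z.
Reduced: z^2 + z.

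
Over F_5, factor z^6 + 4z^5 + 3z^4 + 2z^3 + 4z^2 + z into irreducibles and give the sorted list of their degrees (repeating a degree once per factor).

Write f(z) = z^6 + 4z^5 + 3z^4 + 2z^3 + 4z^2 + z.
Roots in F_5: f(0) = 0 → root; f(1) = 0 → root; f(2) = 4; f(3) = 2; f(4) = 1.
Linear factors from roots: (z), (z + 4).
Complete factorization: f(z) = (z)·(z + 4)·(z^2 + z + 2)·(z^2 + 4z + 2).
Factor degrees with multiplicity: 1 + 1 + 2 + 2 = 6.

1, 1, 2, 2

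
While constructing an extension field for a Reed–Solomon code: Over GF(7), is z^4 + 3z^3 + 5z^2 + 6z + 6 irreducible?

Write h(z) = z^4 + 3z^3 + 5z^2 + 6z + 6.
Check for roots in GF(7): h(0) = 6; h(1) = 0 → root; h(2) = 1; h(3) = 0 → root; h(4) = 5; h(5) = 6; h(6) = 3.
h(1) = 0, so (z − 1) divides h(z); h is reducible.

No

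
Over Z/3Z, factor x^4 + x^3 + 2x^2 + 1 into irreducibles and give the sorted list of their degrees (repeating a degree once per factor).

1, 3

Write g(x) = x^4 + x^3 + 2x^2 + 1.
Roots in Z/3Z: g(0) = 1; g(1) = 2; g(2) = 0 → root.
Linear factors from roots: (x + 1).
Complete factorization: g(x) = (x + 1)·(x^3 + 2x + 1).
Factor degrees with multiplicity: 1 + 3 = 4.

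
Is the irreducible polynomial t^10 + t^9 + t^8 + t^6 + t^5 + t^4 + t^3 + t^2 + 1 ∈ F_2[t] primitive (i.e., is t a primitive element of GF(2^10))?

Yes

Write f(t) = t^10 + t^9 + t^8 + t^6 + t^5 + t^4 + t^3 + t^2 + 1.
|GF(2^10)^×| = 2^10 − 1 = 1023. Prime factorization: 1023 = 3·11·31.
f is primitive ⇔ t has order 1023 in GF(2)[t]/(f), i.e. t^(1023/q) ≠ 1 for each prime q | 1023.
t^(341) mod f = t^6 + t^5 + t^2 + t + 1.
t^(93) mod f = t^8 + t^7 + t^6 + t^4 + t^2.
t^(33) mod f = t^9 + t^6 + t^4 + t^3.
None equal 1, so t has full order 1023; f is primitive.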